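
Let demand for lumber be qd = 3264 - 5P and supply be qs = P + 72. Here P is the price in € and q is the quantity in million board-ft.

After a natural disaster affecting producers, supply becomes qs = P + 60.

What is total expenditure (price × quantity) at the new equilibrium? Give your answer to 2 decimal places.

Original equilibrium: 3264 - 5P = P + 72 gives 3192 = 6P, so P = 532 and q = 604.
With the change applied: demand qd = 3264 - 5P, supply qs = P + 60.
Clearing the new market: 3264 - 5P = P + 60, so P = 534 and q = 594.
New expenditure = 534 × 594 = 317196.00.

317196.00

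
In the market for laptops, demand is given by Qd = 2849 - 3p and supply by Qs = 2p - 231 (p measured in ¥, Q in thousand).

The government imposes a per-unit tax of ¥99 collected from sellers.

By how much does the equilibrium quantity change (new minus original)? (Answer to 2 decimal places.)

-118.80

Before the shock: 2849 - 3p = 2p - 231 ⇒ 3080 = 5p ⇒ p = 616, Q = 1001.
Since sellers keep the price net of the tax, the effective supply curve becomes Qs = 2p - 429.
Clearing the new market: 2849 - 3p = 2p - 429, so p = 655.6 and Q = 882.2.
ΔQ = 882.2 − 1001 = -118.80.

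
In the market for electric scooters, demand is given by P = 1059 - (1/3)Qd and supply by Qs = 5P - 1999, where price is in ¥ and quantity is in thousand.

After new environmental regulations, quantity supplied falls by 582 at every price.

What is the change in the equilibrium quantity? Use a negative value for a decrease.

Solve the original market: 3177 - 3P = 5P - 1999, hence P = 647 and Q = 1236.
With the change applied: demand Qd = 3177 - 3P, supply Qs = 5P - 2581.
Clearing the new market: 3177 - 3P = 5P - 2581, so P = 719.75 and Q = 1017.75.
ΔQ = 1017.75 − 1236 = -218.25.

-218.25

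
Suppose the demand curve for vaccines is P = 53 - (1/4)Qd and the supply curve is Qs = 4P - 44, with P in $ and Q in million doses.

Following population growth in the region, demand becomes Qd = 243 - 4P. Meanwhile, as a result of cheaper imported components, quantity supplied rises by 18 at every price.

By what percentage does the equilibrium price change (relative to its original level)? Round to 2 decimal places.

+5.08

Initially, 212 - 4P = 4P - 44, so 256 = 8P and P = 32, Q = 84.
After the shift, demand is Qd = 243 - 4P and supply is Qs = 4P - 26.
Equate the new curves: 243 - 4P = 4P - 26, giving 269 = 8P, P = 33.625, Q = 108.5.
%ΔP = (33.625 − 32) / 32 × 100 = +5.08%.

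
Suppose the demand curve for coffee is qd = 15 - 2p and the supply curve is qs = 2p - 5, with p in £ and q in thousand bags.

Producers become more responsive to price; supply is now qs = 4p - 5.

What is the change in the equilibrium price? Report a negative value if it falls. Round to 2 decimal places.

-1.67

Initially, 15 - 2p = 2p - 5, so 20 = 4p and p = 5, q = 5.
After the shift, demand is qd = 15 - 2p and supply is qs = 4p - 5.
Clearing the new market: 15 - 2p = 4p - 5, so p = 10/3 ≈ 3.3333 and q = 25/3 ≈ 8.3333.
Δp = 3.3333 − 5 = -1.67.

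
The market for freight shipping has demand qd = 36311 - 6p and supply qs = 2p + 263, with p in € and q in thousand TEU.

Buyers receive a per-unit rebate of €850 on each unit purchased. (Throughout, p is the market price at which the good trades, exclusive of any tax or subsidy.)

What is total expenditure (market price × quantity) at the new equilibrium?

54263925

Original equilibrium: 36311 - 6p = 2p + 263 gives 36048 = 8p, so p = 4506 and q = 9275.
Since buyers' out-of-pocket price is the market price minus the rebate, the effective demand curve becomes qd = 41411 - 6p.
Clearing the new market: 41411 - 6p = 2p + 263, so p = 5143.5 and q = 10550.
New expenditure = 5143.5 × 10550 = 54263925.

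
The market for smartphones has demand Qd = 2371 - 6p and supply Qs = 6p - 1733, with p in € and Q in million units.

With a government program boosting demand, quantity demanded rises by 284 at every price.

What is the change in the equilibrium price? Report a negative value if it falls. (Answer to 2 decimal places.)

Before the shock: 2371 - 6p = 6p - 1733 ⇒ 4104 = 12p ⇒ p = 342, Q = 319.
With the change applied: demand Qd = 2655 - 6p, supply Qs = 6p - 1733.
Clearing the new market: 2655 - 6p = 6p - 1733, so p = 1097/3 ≈ 365.6667 and Q = 461.
Δp = 365.6667 − 342 = +23.67.

+23.67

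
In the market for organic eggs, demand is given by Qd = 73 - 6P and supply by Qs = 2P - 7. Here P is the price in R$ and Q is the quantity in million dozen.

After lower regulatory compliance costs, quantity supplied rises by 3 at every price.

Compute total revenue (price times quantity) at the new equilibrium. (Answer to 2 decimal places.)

146.78

Initially, 73 - 6P = 2P - 7, so 80 = 8P and P = 10, Q = 13.
The new curves are Qd = 73 - 6P (demand) and Qs = 2P - 4 (supply).
Setting them equal: 73 - 6P = 2P - 4 → 77 = 8P, so P = 9.625 and Q = 15.25.
New expenditure = 9.625 × 15.25 = 146.78.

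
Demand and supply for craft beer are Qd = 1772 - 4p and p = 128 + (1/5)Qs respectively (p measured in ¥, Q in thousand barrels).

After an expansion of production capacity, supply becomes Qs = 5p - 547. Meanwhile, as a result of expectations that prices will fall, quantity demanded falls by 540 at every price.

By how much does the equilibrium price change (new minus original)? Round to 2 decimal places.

Initially, 1772 - 4p = 5p - 640, so 2412 = 9p and p = 268, Q = 700.
The new curves are Qd = 1232 - 4p (demand) and Qs = 5p - 547 (supply).
Setting them equal: 1232 - 4p = 5p - 547 → 1779 = 9p, so p = 593/3 ≈ 197.6667 and Q = 1324/3 ≈ 441.3333.
Δp = 197.6667 − 268 = -70.33.

-70.33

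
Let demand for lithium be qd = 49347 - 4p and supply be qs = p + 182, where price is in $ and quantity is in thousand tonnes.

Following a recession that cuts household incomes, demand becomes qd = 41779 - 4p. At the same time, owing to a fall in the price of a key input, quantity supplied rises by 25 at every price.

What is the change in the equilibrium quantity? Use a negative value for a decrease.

Initially, 49347 - 4p = p + 182, so 49165 = 5p and p = 9833, q = 10015.
The new curves are qd = 41779 - 4p (demand) and qs = p + 207 (supply).
Clearing the new market: 41779 - 4p = p + 207, so p = 8314.4 and q = 8521.4.
Δq = 8521.4 − 10015 = -1493.6.

-1493.6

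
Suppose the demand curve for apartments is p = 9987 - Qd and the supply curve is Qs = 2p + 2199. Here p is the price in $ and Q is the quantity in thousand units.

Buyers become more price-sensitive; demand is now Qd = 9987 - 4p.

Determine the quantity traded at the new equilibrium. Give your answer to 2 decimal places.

Original equilibrium: 9987 - p = 2p + 2199 gives 7788 = 3p, so p = 2596 and Q = 7391.
The shock moves the curves to Qd = 9987 - 4p and Qs = 2p + 2199.
New equilibrium: 9987 - 4p = 2p + 2199 ⇒ 7788 = 6p ⇒ p = 1298, Q = 4795.

4795.00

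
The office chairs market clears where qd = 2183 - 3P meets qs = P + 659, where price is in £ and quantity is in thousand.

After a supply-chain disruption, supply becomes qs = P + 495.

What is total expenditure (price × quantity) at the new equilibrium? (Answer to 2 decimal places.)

386974.00

Before the shock: 2183 - 3P = P + 659 ⇒ 1524 = 4P ⇒ P = 381, q = 1040.
After the shift, demand is qd = 2183 - 3P and supply is qs = P + 495.
New equilibrium: 2183 - 3P = P + 495 ⇒ 1688 = 4P ⇒ P = 422, q = 917.
New expenditure = 422 × 917 = 386974.00.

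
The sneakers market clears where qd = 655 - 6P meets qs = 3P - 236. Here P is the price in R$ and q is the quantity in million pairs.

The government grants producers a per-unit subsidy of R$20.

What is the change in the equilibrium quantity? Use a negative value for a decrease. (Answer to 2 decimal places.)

+40.00

Solve the original market: 655 - 6P = 3P - 236, hence P = 99 and q = 61.
Since sellers receive the price plus the subsidy, the effective supply curve becomes qs = 3P - 176.
Setting them equal: 655 - 6P = 3P - 176 → 831 = 9P, so P = 277/3 ≈ 92.3333 and q = 101.
Δq = 101 − 61 = +40.00.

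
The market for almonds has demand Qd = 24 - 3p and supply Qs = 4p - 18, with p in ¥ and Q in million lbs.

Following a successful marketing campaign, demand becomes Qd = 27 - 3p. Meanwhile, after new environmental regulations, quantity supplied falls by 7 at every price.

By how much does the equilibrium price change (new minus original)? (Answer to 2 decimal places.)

Before the shock: 24 - 3p = 4p - 18 ⇒ 42 = 7p ⇒ p = 6, Q = 6.
The shock moves the curves to Qd = 27 - 3p and Qs = 4p - 25.
Setting them equal: 27 - 3p = 4p - 25 → 52 = 7p, so p = 52/7 ≈ 7.4286 and Q = 33/7 ≈ 4.7143.
Δp = 7.4286 − 6 = +1.43.

+1.43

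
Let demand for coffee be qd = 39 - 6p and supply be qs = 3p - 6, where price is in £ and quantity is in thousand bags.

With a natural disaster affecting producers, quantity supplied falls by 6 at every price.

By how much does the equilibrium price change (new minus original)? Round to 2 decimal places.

+0.67

Before the shock: 39 - 6p = 3p - 6 ⇒ 45 = 9p ⇒ p = 5, q = 9.
The new curves are qd = 39 - 6p (demand) and qs = 3p - 12 (supply).
New equilibrium: 39 - 6p = 3p - 12 ⇒ 51 = 9p ⇒ p = 17/3 ≈ 5.6667, q = 5.
Δp = 5.6667 − 5 = +0.67.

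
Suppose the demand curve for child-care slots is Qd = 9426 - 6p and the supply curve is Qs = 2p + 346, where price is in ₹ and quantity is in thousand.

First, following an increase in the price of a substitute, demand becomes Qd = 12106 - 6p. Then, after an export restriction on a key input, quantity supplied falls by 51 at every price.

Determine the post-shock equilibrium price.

Original equilibrium: 9426 - 6p = 2p + 346 gives 9080 = 8p, so p = 1135 and Q = 2616.
With the change applied: demand Qd = 12106 - 6p, supply Qs = 2p + 295.
Setting them equal: 12106 - 6p = 2p + 295 → 11811 = 8p, so p = 1476.375 and Q = 3247.75.

1476.375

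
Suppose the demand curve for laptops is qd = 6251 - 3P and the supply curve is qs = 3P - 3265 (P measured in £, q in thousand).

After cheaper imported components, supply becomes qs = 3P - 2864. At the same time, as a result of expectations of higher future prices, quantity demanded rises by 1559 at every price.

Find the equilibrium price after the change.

1779

Solve the original market: 6251 - 3P = 3P - 3265, hence P = 1586 and q = 1493.
The shock moves the curves to qd = 7810 - 3P and qs = 3P - 2864.
Equate the new curves: 7810 - 3P = 3P - 2864, giving 10674 = 6P, P = 1779, q = 2473.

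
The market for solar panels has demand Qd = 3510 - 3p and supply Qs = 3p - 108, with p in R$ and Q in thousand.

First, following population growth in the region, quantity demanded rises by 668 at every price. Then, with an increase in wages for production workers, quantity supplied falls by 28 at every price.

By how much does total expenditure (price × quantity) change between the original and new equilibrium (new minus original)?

Before the shock: 3510 - 3p = 3p - 108 ⇒ 3618 = 6p ⇒ p = 603, Q = 1701.
The shock moves the curves to Qd = 4178 - 3p and Qs = 3p - 136.
Setting them equal: 4178 - 3p = 3p - 136 → 4314 = 6p, so p = 719 and Q = 2021.
Expenditure moves from 603×1701 = 1025703 to 719×2021 = 1453099; change = +427396.

+427396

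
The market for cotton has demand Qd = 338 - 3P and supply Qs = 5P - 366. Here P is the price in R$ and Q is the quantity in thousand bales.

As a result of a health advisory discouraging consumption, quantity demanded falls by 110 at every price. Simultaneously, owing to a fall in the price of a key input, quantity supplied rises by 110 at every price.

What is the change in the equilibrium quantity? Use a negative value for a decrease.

-27.5

Original equilibrium: 338 - 3P = 5P - 366 gives 704 = 8P, so P = 88 and Q = 74.
The shock moves the curves to Qd = 228 - 3P and Qs = 5P - 256.
Equate the new curves: 228 - 3P = 5P - 256, giving 484 = 8P, P = 60.5, Q = 46.5.
ΔQ = 46.5 − 74 = -27.5.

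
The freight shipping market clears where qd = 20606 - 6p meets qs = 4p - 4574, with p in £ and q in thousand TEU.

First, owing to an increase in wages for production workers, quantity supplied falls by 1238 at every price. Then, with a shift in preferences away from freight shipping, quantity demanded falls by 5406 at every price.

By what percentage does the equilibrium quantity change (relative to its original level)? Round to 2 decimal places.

-52.84

Solve the original market: 20606 - 6p = 4p - 4574, hence p = 2518 and q = 5498.
With the change applied: demand qd = 15200 - 6p, supply qs = 4p - 5812.
Setting them equal: 15200 - 6p = 4p - 5812 → 21012 = 10p, so p = 2101.2 and q = 2592.8.
%Δq = (2592.8 − 5498) / 5498 × 100 = -52.84%.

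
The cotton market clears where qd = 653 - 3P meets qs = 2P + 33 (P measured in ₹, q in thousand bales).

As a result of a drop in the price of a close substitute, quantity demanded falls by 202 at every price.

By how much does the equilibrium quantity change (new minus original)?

Solve the original market: 653 - 3P = 2P + 33, hence P = 124 and q = 281.
With the change applied: demand qd = 451 - 3P, supply qs = 2P + 33.
New equilibrium: 451 - 3P = 2P + 33 ⇒ 418 = 5P ⇒ P = 83.6, q = 200.2.
Δq = 200.2 − 281 = -80.8.

-80.8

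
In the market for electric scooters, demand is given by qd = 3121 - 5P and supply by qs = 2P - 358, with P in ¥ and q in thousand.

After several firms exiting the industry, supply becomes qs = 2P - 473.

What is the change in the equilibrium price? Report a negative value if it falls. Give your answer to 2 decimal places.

+16.43

Initially, 3121 - 5P = 2P - 358, so 3479 = 7P and P = 497, q = 636.
After the shift, demand is qd = 3121 - 5P and supply is qs = 2P - 473.
Clearing the new market: 3121 - 5P = 2P - 473, so P = 3594/7 ≈ 513.4286 and q = 3877/7 ≈ 553.8571.
ΔP = 513.4286 − 497 = +16.43.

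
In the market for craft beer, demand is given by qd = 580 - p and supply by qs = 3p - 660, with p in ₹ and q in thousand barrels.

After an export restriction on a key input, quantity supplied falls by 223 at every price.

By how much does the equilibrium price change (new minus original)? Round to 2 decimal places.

Initially, 580 - p = 3p - 660, so 1240 = 4p and p = 310, q = 270.
After the shift, demand is qd = 580 - p and supply is qs = 3p - 883.
Equate the new curves: 580 - p = 3p - 883, giving 1463 = 4p, p = 365.75, q = 214.25.
Δp = 365.75 − 310 = +55.75.

+55.75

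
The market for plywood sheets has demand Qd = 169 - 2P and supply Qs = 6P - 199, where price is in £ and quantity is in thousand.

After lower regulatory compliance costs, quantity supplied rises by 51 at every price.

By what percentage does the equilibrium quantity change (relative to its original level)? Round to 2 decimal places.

+16.56

Original equilibrium: 169 - 2P = 6P - 199 gives 368 = 8P, so P = 46 and Q = 77.
After the shift, demand is Qd = 169 - 2P and supply is Qs = 6P - 148.
New equilibrium: 169 - 2P = 6P - 148 ⇒ 317 = 8P ⇒ P = 39.625, Q = 89.75.
%ΔQ = (89.75 − 77) / 77 × 100 = +16.56%.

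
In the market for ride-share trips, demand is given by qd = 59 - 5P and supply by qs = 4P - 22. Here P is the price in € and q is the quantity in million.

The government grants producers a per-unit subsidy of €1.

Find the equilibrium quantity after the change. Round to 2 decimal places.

Original equilibrium: 59 - 5P = 4P - 22 gives 81 = 9P, so P = 9 and q = 14.
Since sellers receive the price plus the subsidy, the effective supply curve becomes qs = 4P - 18.
New equilibrium: 59 - 5P = 4P - 18 ⇒ 77 = 9P ⇒ P = 77/9 ≈ 8.5556, q = 146/9 ≈ 16.2222.

16.22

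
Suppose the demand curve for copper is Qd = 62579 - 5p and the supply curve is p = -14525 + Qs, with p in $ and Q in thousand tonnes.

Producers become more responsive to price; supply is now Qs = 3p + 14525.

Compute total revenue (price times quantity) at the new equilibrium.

Initially, 62579 - 5p = p + 14525, so 48054 = 6p and p = 8009, Q = 22534.
After the shift, demand is Qd = 62579 - 5p and supply is Qs = 3p + 14525.
New equilibrium: 62579 - 5p = 3p + 14525 ⇒ 48054 = 8p ⇒ p = 6006.75, Q = 32545.25.
New expenditure = 6006.75 × 32545.25 = 195491180.4375.

195491180.4375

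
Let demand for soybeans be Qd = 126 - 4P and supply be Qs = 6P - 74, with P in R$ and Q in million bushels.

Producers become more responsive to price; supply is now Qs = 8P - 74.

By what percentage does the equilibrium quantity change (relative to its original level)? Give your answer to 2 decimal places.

+28.99

Original equilibrium: 126 - 4P = 6P - 74 gives 200 = 10P, so P = 20 and Q = 46.
The shock moves the curves to Qd = 126 - 4P and Qs = 8P - 74.
Equate the new curves: 126 - 4P = 8P - 74, giving 200 = 12P, P = 50/3 ≈ 16.6667, Q = 178/3 ≈ 59.3333.
%ΔQ = (59.3333 − 46) / 46 × 100 = +28.99%.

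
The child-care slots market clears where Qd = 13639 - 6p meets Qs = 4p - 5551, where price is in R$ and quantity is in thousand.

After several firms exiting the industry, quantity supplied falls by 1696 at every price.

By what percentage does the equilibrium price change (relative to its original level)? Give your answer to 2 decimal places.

+8.84

Initially, 13639 - 6p = 4p - 5551, so 19190 = 10p and p = 1919, Q = 2125.
The new curves are Qd = 13639 - 6p (demand) and Qs = 4p - 7247 (supply).
Equate the new curves: 13639 - 6p = 4p - 7247, giving 20886 = 10p, p = 2088.6, Q = 1107.4.
%Δp = (2088.6 − 1919) / 1919 × 100 = +8.84%.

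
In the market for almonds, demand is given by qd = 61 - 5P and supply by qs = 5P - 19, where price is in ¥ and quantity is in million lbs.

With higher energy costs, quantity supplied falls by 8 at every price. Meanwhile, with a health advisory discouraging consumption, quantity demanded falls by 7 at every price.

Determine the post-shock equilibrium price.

8.1

Original equilibrium: 61 - 5P = 5P - 19 gives 80 = 10P, so P = 8 and q = 21.
The shock moves the curves to qd = 54 - 5P and qs = 5P - 27.
New equilibrium: 54 - 5P = 5P - 27 ⇒ 81 = 10P ⇒ P = 8.1, q = 13.5.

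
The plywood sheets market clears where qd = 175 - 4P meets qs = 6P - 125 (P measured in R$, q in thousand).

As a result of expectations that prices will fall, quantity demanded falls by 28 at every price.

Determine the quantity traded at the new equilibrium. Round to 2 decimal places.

Solve the original market: 175 - 4P = 6P - 125, hence P = 30 and q = 55.
After the shift, demand is qd = 147 - 4P and supply is qs = 6P - 125.
Equate the new curves: 147 - 4P = 6P - 125, giving 272 = 10P, P = 27.2, q = 38.2.

38.20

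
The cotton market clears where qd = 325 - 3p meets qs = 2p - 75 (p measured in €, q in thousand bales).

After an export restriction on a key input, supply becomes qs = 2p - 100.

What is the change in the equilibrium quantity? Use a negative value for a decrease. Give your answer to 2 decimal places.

Initially, 325 - 3p = 2p - 75, so 400 = 5p and p = 80, q = 85.
After the shift, demand is qd = 325 - 3p and supply is qs = 2p - 100.
Clearing the new market: 325 - 3p = 2p - 100, so p = 85 and q = 70.
Δq = 70 − 85 = -15.00.

-15.00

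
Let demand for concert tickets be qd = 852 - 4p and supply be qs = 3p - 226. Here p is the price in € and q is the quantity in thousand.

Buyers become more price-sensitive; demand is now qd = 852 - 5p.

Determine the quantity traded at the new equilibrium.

Original equilibrium: 852 - 4p = 3p - 226 gives 1078 = 7p, so p = 154 and q = 236.
The new curves are qd = 852 - 5p (demand) and qs = 3p - 226 (supply).
Equate the new curves: 852 - 5p = 3p - 226, giving 1078 = 8p, p = 134.75, q = 178.25.

178.25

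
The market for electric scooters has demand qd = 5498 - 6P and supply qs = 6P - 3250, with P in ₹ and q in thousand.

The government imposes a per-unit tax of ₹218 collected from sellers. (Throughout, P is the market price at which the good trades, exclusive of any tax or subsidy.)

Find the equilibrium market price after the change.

838

Initially, 5498 - 6P = 6P - 3250, so 8748 = 12P and P = 729, q = 1124.
Since sellers keep the price net of the tax, the effective supply curve becomes qs = 6P - 4558.
New equilibrium: 5498 - 6P = 6P - 4558 ⇒ 10056 = 12P ⇒ P = 838, q = 470.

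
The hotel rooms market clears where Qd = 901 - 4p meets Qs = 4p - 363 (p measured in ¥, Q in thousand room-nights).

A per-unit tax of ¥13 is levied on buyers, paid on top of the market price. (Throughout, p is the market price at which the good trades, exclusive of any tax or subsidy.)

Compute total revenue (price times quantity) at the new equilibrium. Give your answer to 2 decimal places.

Original equilibrium: 901 - 4p = 4p - 363 gives 1264 = 8p, so p = 158 and Q = 269.
Since buyers pay the price plus the tax, the effective demand curve becomes Qd = 849 - 4p.
New equilibrium: 849 - 4p = 4p - 363 ⇒ 1212 = 8p ⇒ p = 151.5, Q = 243.
New expenditure = 151.5 × 243 = 36814.50.

36814.50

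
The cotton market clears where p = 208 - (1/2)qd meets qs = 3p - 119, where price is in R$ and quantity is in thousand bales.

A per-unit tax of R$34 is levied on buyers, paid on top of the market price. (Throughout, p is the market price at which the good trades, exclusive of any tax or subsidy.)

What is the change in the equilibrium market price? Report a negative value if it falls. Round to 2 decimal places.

-13.60

Before the shock: 416 - 2p = 3p - 119 ⇒ 535 = 5p ⇒ p = 107, q = 202.
Since buyers pay the price plus the tax, the effective demand curve becomes qd = 348 - 2p.
Clearing the new market: 348 - 2p = 3p - 119, so p = 93.4 and q = 161.2.
Δp = 93.4 − 107 = -13.60.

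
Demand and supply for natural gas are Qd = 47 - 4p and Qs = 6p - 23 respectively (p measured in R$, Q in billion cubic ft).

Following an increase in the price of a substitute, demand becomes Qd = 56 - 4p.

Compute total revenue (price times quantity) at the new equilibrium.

192.76

Before the shock: 47 - 4p = 6p - 23 ⇒ 70 = 10p ⇒ p = 7, Q = 19.
The shock moves the curves to Qd = 56 - 4p and Qs = 6p - 23.
Setting them equal: 56 - 4p = 6p - 23 → 79 = 10p, so p = 7.9 and Q = 24.4.
New expenditure = 7.9 × 24.4 = 192.76.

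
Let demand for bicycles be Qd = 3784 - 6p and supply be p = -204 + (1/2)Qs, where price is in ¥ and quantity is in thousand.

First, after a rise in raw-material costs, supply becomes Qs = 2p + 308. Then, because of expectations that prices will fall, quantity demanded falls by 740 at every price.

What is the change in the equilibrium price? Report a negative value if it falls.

-80

Solve the original market: 3784 - 6p = 2p + 408, hence p = 422 and Q = 1252.
With the change applied: demand Qd = 3044 - 6p, supply Qs = 2p + 308.
Setting them equal: 3044 - 6p = 2p + 308 → 2736 = 8p, so p = 342 and Q = 992.
Δp = 342 − 422 = -80.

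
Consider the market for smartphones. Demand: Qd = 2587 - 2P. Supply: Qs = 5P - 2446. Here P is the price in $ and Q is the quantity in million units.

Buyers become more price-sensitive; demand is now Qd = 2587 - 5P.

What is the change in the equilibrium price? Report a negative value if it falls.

-215.7

Original equilibrium: 2587 - 2P = 5P - 2446 gives 5033 = 7P, so P = 719 and Q = 1149.
The shock moves the curves to Qd = 2587 - 5P and Qs = 5P - 2446.
Setting them equal: 2587 - 5P = 5P - 2446 → 5033 = 10P, so P = 503.3 and Q = 70.5.
ΔP = 503.3 − 719 = -215.7.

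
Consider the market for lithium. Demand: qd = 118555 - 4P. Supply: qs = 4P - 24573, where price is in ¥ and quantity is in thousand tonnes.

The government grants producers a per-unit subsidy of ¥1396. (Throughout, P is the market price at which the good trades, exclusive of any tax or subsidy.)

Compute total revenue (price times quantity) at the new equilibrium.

Original equilibrium: 118555 - 4P = 4P - 24573 gives 143128 = 8P, so P = 17891 and q = 46991.
Since sellers receive the price plus the subsidy, the effective supply curve becomes qs = 4P - 18989.
New equilibrium: 118555 - 4P = 4P - 18989 ⇒ 137544 = 8P ⇒ P = 17193, q = 49783.
New expenditure = 17193 × 49783 = 855919119.

855919119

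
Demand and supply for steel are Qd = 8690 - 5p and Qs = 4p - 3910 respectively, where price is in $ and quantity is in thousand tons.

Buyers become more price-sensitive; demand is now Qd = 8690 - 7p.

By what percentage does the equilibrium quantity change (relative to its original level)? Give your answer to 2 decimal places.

-60.25

Solve the original market: 8690 - 5p = 4p - 3910, hence p = 1400 and Q = 1690.
The new curves are Qd = 8690 - 7p (demand) and Qs = 4p - 3910 (supply).
Setting them equal: 8690 - 7p = 4p - 3910 → 12600 = 11p, so p = 12600/11 ≈ 1145.4545 and Q = 7390/11 ≈ 671.8182.
%ΔQ = (671.8182 − 1690) / 1690 × 100 = -60.25%.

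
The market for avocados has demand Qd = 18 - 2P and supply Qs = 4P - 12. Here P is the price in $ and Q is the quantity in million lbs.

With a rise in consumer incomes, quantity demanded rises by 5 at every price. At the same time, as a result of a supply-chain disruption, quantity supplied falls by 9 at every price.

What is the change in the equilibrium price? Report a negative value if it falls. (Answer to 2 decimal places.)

Before the shock: 18 - 2P = 4P - 12 ⇒ 30 = 6P ⇒ P = 5, Q = 8.
The shock moves the curves to Qd = 23 - 2P and Qs = 4P - 21.
New equilibrium: 23 - 2P = 4P - 21 ⇒ 44 = 6P ⇒ P = 22/3 ≈ 7.3333, Q = 25/3 ≈ 8.3333.
ΔP = 7.3333 − 5 = +2.33.

+2.33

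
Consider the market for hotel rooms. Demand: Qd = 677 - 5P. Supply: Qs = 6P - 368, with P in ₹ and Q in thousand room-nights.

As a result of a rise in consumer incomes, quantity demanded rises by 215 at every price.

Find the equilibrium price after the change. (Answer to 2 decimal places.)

Original equilibrium: 677 - 5P = 6P - 368 gives 1045 = 11P, so P = 95 and Q = 202.
The shock moves the curves to Qd = 892 - 5P and Qs = 6P - 368.
Setting them equal: 892 - 5P = 6P - 368 → 1260 = 11P, so P = 1260/11 ≈ 114.5455 and Q = 3512/11 ≈ 319.2727.

114.55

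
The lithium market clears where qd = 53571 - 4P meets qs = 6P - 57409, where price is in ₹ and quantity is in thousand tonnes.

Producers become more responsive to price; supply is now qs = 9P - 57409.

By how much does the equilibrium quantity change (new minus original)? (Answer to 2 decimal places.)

Original equilibrium: 53571 - 4P = 6P - 57409 gives 110980 = 10P, so P = 11098 and q = 9179.
The shock moves the curves to qd = 53571 - 4P and qs = 9P - 57409.
New equilibrium: 53571 - 4P = 9P - 57409 ⇒ 110980 = 13P ⇒ P = 110980/13 ≈ 8536.9231, q = 252503/13 ≈ 19423.3077.
Δq = 19423.3077 − 9179 = +10244.31.

+10244.31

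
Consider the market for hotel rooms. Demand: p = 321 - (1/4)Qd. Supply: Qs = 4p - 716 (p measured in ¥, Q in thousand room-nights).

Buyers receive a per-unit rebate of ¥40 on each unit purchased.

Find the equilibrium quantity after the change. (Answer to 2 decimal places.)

364.00

Original equilibrium: 1284 - 4p = 4p - 716 gives 2000 = 8p, so p = 250 and Q = 284.
Since buyers' out-of-pocket price is the market price minus the rebate, the effective demand curve becomes Qd = 1444 - 4p.
New equilibrium: 1444 - 4p = 4p - 716 ⇒ 2160 = 8p ⇒ p = 270, Q = 364.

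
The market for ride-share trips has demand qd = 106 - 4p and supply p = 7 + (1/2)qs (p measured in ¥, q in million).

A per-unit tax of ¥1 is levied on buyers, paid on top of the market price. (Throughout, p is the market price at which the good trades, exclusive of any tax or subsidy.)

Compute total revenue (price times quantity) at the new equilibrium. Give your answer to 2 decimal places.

Original equilibrium: 106 - 4p = 2p - 14 gives 120 = 6p, so p = 20 and q = 26.
Since buyers pay the price plus the tax, the effective demand curve becomes qd = 102 - 4p.
Clearing the new market: 102 - 4p = 2p - 14, so p = 58/3 ≈ 19.3333 and q = 74/3 ≈ 24.6667.
New expenditure = 19.3333 × 24.6667 = 476.89.

476.89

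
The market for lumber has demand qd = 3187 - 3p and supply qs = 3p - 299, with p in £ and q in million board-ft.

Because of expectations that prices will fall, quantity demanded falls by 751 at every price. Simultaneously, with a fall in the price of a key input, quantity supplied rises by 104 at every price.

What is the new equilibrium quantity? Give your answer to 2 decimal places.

1120.50

Before the shock: 3187 - 3p = 3p - 299 ⇒ 3486 = 6p ⇒ p = 581, q = 1444.
With the change applied: demand qd = 2436 - 3p, supply qs = 3p - 195.
New equilibrium: 2436 - 3p = 3p - 195 ⇒ 2631 = 6p ⇒ p = 438.5, q = 1120.5.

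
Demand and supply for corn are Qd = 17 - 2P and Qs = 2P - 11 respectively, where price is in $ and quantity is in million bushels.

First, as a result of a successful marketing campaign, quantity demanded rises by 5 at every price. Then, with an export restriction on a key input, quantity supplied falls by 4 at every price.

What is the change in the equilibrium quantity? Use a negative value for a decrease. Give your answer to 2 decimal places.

+0.50

Before the shock: 17 - 2P = 2P - 11 ⇒ 28 = 4P ⇒ P = 7, Q = 3.
The shock moves the curves to Qd = 22 - 2P and Qs = 2P - 15.
Setting them equal: 22 - 2P = 2P - 15 → 37 = 4P, so P = 9.25 and Q = 3.5.
ΔQ = 3.5 − 3 = +0.50.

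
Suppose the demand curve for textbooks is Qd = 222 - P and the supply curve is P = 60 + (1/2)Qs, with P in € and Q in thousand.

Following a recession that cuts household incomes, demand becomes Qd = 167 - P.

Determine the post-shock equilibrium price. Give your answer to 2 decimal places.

95.67

Solve the original market: 222 - P = 2P - 120, hence P = 114 and Q = 108.
After the shift, demand is Qd = 167 - P and supply is Qs = 2P - 120.
Clearing the new market: 167 - P = 2P - 120, so P = 287/3 ≈ 95.6667 and Q = 214/3 ≈ 71.3333.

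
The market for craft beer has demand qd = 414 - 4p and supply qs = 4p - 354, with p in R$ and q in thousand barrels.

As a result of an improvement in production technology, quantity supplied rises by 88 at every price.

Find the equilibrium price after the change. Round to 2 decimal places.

Initially, 414 - 4p = 4p - 354, so 768 = 8p and p = 96, q = 30.
The shock moves the curves to qd = 414 - 4p and qs = 4p - 266.
Clearing the new market: 414 - 4p = 4p - 266, so p = 85 and q = 74.

85.00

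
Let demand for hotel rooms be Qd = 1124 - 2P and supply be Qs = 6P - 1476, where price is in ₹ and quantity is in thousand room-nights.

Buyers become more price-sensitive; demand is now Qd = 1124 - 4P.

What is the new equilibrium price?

260

Initially, 1124 - 2P = 6P - 1476, so 2600 = 8P and P = 325, Q = 474.
The new curves are Qd = 1124 - 4P (demand) and Qs = 6P - 1476 (supply).
Clearing the new market: 1124 - 4P = 6P - 1476, so P = 260 and Q = 84.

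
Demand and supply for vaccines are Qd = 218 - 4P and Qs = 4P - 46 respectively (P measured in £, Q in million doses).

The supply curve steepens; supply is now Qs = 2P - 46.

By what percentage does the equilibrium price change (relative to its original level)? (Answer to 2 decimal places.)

Original equilibrium: 218 - 4P = 4P - 46 gives 264 = 8P, so P = 33 and Q = 86.
The shock moves the curves to Qd = 218 - 4P and Qs = 2P - 46.
Equate the new curves: 218 - 4P = 2P - 46, giving 264 = 6P, P = 44, Q = 42.
%ΔP = (44 − 33) / 33 × 100 = +33.33%.

+33.33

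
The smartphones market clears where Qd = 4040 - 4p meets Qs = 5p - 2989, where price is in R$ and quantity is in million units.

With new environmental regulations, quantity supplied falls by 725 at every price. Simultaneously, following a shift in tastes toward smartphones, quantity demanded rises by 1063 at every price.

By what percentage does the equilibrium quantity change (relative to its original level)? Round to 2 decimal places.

+29.29

Initially, 4040 - 4p = 5p - 2989, so 7029 = 9p and p = 781, Q = 916.
The new curves are Qd = 5103 - 4p (demand) and Qs = 5p - 3714 (supply).
New equilibrium: 5103 - 4p = 5p - 3714 ⇒ 8817 = 9p ⇒ p = 2939/3 ≈ 979.6667, Q = 3553/3 ≈ 1184.3333.
%ΔQ = (1184.3333 − 916) / 916 × 100 = +29.29%.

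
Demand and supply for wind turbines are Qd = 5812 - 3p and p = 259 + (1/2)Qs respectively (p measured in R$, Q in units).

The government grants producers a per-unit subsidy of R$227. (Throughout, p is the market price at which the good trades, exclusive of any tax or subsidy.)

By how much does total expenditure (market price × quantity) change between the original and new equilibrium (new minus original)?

+137253.28

Original equilibrium: 5812 - 3p = 2p - 518 gives 6330 = 5p, so p = 1266 and Q = 2014.
Since sellers receive the price plus the subsidy, the effective supply curve becomes Qs = 2p - 64.
Equate the new curves: 5812 - 3p = 2p - 64, giving 5876 = 5p, p = 1175.2, Q = 2286.4.
Expenditure moves from 1266×2014 = 2549724 to 1175.2×2286.4 = 2686977.28; change = +137253.28.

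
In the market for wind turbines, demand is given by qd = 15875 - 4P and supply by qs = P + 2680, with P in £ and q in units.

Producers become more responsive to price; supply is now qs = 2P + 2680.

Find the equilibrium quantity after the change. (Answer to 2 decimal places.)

7078.33

Initially, 15875 - 4P = P + 2680, so 13195 = 5P and P = 2639, q = 5319.
The new curves are qd = 15875 - 4P (demand) and qs = 2P + 2680 (supply).
New equilibrium: 15875 - 4P = 2P + 2680 ⇒ 13195 = 6P ⇒ P = 13195/6 ≈ 2199.1667, q = 21235/3 ≈ 7078.3333.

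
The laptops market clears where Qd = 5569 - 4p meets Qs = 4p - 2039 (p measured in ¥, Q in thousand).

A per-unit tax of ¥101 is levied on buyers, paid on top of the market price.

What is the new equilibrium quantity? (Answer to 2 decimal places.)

1563.00

Before the shock: 5569 - 4p = 4p - 2039 ⇒ 7608 = 8p ⇒ p = 951, Q = 1765.
Since buyers pay the price plus the tax, the effective demand curve becomes Qd = 5165 - 4p.
New equilibrium: 5165 - 4p = 4p - 2039 ⇒ 7204 = 8p ⇒ p = 900.5, Q = 1563.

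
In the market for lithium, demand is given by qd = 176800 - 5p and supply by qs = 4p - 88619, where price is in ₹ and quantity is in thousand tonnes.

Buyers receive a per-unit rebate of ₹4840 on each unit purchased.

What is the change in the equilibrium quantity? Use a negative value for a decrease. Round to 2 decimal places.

Before the shock: 176800 - 5p = 4p - 88619 ⇒ 265419 = 9p ⇒ p = 29491, q = 29345.
Since buyers' out-of-pocket price is the market price minus the rebate, the effective demand curve becomes qd = 201000 - 5p.
New equilibrium: 201000 - 5p = 4p - 88619 ⇒ 289619 = 9p ⇒ p = 289619/9 ≈ 32179.8889, q = 360905/9 ≈ 40100.5556.
Δq = 40100.5556 − 29345 = +10755.56.

+10755.56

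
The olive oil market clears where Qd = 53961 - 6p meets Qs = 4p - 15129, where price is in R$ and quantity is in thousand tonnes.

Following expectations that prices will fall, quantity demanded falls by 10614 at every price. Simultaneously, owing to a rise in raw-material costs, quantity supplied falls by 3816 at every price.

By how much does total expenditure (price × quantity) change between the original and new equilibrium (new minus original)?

-49211326.44

Before the shock: 53961 - 6p = 4p - 15129 ⇒ 69090 = 10p ⇒ p = 6909, Q = 12507.
With the change applied: demand Qd = 43347 - 6p, supply Qs = 4p - 18945.
Equate the new curves: 43347 - 6p = 4p - 18945, giving 62292 = 10p, p = 6229.2, Q = 5971.8.
Expenditure moves from 6909×12507 = 86410863 to 6229.2×5971.8 = 37199536.56; change = -49211326.44.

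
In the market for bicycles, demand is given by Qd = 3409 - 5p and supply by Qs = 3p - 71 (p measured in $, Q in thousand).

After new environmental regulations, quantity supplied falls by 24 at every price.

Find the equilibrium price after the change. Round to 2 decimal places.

Original equilibrium: 3409 - 5p = 3p - 71 gives 3480 = 8p, so p = 435 and Q = 1234.
The new curves are Qd = 3409 - 5p (demand) and Qs = 3p - 95 (supply).
Clearing the new market: 3409 - 5p = 3p - 95, so p = 438 and Q = 1219.

438.00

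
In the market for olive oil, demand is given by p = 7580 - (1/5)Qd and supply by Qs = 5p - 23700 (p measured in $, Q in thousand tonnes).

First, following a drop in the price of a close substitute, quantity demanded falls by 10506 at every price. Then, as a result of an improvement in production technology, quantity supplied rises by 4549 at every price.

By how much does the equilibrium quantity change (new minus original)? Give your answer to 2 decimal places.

-2978.50

Solve the original market: 37900 - 5p = 5p - 23700, hence p = 6160 and Q = 7100.
The shock moves the curves to Qd = 27394 - 5p and Qs = 5p - 19151.
New equilibrium: 27394 - 5p = 5p - 19151 ⇒ 46545 = 10p ⇒ p = 4654.5, Q = 4121.5.
ΔQ = 4121.5 − 7100 = -2978.50.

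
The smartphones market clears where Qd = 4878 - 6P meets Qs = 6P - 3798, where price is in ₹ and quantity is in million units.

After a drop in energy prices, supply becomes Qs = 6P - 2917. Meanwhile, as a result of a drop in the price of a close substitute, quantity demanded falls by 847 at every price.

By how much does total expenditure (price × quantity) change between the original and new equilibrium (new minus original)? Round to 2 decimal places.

Before the shock: 4878 - 6P = 6P - 3798 ⇒ 8676 = 12P ⇒ P = 723, Q = 540.
With the change applied: demand Qd = 4031 - 6P, supply Qs = 6P - 2917.
Equate the new curves: 4031 - 6P = 6P - 2917, giving 6948 = 12P, P = 579, Q = 557.
Expenditure moves from 723×540 = 390420 to 579×557 = 322503; change = -67917.00.

-67917.00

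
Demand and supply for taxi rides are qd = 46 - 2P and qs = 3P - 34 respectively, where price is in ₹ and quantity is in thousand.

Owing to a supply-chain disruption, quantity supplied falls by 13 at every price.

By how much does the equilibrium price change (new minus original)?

Original equilibrium: 46 - 2P = 3P - 34 gives 80 = 5P, so P = 16 and q = 14.
After the shift, demand is qd = 46 - 2P and supply is qs = 3P - 47.
New equilibrium: 46 - 2P = 3P - 47 ⇒ 93 = 5P ⇒ P = 18.6, q = 8.8.
ΔP = 18.6 − 16 = +2.6.

+2.6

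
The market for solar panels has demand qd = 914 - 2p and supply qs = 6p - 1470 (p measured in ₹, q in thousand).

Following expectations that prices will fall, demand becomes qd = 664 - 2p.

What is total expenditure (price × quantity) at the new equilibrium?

Initially, 914 - 2p = 6p - 1470, so 2384 = 8p and p = 298, q = 318.
The new curves are qd = 664 - 2p (demand) and qs = 6p - 1470 (supply).
Equate the new curves: 664 - 2p = 6p - 1470, giving 2134 = 8p, p = 266.75, q = 130.5.
New expenditure = 266.75 × 130.5 = 34810.875.

34810.875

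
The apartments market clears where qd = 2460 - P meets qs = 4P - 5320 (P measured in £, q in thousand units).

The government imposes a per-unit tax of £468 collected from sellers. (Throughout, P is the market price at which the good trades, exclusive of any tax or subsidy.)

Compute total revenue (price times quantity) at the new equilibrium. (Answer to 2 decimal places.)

Solve the original market: 2460 - P = 4P - 5320, hence P = 1556 and q = 904.
Since sellers keep the price net of the tax, the effective supply curve becomes qs = 4P - 7192.
Equate the new curves: 2460 - P = 4P - 7192, giving 9652 = 5P, P = 1930.4, q = 529.6.
New expenditure = 1930.4 × 529.6 = 1022339.84.

1022339.84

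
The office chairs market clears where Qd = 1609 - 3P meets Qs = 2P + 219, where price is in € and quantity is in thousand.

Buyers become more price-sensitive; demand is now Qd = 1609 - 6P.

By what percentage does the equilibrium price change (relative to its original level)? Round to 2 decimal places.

-37.50

Solve the original market: 1609 - 3P = 2P + 219, hence P = 278 and Q = 775.
The shock moves the curves to Qd = 1609 - 6P and Qs = 2P + 219.
Equate the new curves: 1609 - 6P = 2P + 219, giving 1390 = 8P, P = 173.75, Q = 566.5.
%ΔP = (173.75 − 278) / 278 × 100 = -37.50%.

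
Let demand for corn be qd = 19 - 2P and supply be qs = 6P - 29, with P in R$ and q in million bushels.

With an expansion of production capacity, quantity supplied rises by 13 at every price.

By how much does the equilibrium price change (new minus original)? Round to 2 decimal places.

Initially, 19 - 2P = 6P - 29, so 48 = 8P and P = 6, q = 7.
With the change applied: demand qd = 19 - 2P, supply qs = 6P - 16.
Clearing the new market: 19 - 2P = 6P - 16, so P = 4.375 and q = 10.25.
ΔP = 4.375 − 6 = -1.63.

-1.63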